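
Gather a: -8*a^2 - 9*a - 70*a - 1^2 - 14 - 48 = -8*a^2 - 79*a - 63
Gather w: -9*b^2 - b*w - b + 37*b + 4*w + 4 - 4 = -9*b^2 + 36*b + w*(4 - b)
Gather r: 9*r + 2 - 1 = 9*r + 1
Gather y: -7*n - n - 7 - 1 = -8*n - 8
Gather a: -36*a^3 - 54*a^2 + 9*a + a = -36*a^3 - 54*a^2 + 10*a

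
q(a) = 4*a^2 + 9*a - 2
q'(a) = 8*a + 9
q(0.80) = 7.76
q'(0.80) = 15.40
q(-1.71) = -5.69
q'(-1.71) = -4.68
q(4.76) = 131.47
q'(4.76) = 47.08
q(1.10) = 12.74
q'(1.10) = 17.80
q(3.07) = 63.33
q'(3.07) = 33.56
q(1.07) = 12.21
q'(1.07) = 17.56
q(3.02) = 61.66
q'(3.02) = 33.16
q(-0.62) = -6.04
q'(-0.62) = 4.04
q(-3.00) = 7.00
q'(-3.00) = -15.00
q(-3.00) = 7.00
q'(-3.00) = -15.00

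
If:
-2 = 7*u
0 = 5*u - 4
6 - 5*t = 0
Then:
No Solution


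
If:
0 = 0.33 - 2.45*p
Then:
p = 0.13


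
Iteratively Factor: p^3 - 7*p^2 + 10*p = (p)*(p^2 - 7*p + 10) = p*(p - 5)*(p - 2)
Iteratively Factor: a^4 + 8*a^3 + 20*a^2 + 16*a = (a + 4)*(a^3 + 4*a^2 + 4*a) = a*(a + 4)*(a^2 + 4*a + 4) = a*(a + 2)*(a + 4)*(a + 2)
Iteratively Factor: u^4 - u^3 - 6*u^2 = (u)*(u^3 - u^2 - 6*u) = u^2*(u^2 - u - 6) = u^2*(u - 3)*(u + 2)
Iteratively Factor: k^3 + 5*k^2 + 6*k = (k)*(k^2 + 5*k + 6) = k*(k + 2)*(k + 3)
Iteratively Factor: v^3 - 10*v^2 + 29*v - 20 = (v - 4)*(v^2 - 6*v + 5) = (v - 4)*(v - 1)*(v - 5)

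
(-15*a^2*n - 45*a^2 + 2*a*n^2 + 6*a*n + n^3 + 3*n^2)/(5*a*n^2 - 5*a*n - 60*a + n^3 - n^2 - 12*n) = (-3*a + n)/(n - 4)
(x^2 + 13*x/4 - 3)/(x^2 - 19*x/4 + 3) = (x + 4)/(x - 4)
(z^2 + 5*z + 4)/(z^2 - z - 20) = (z + 1)/(z - 5)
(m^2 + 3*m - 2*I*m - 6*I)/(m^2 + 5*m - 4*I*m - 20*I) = (m^2 + m*(3 - 2*I) - 6*I)/(m^2 + m*(5 - 4*I) - 20*I)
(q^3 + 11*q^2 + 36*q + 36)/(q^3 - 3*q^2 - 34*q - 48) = (q + 6)/(q - 8)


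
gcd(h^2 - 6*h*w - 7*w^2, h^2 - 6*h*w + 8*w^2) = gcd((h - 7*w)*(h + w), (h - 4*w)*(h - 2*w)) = 1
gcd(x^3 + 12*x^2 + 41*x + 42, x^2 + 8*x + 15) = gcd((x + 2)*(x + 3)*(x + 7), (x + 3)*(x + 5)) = x + 3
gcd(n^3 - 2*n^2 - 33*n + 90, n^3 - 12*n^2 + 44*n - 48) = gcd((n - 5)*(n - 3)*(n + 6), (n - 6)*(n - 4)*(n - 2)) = 1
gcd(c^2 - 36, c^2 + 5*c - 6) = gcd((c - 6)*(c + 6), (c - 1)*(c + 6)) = c + 6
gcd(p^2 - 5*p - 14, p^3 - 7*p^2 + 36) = p + 2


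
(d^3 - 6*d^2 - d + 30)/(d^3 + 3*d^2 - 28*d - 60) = (d - 3)/(d + 6)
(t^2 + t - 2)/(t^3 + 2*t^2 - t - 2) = 1/(t + 1)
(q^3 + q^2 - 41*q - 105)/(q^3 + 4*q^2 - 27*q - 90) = (q^2 - 2*q - 35)/(q^2 + q - 30)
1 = 1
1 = 1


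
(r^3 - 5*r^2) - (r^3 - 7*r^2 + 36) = 2*r^2 - 36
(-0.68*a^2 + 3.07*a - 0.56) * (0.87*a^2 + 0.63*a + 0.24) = -0.5916*a^4 + 2.2425*a^3 + 1.2837*a^2 + 0.384*a - 0.1344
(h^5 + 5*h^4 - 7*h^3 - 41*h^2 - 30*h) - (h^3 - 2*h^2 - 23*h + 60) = h^5 + 5*h^4 - 8*h^3 - 39*h^2 - 7*h - 60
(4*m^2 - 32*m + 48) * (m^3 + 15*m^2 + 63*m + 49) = 4*m^5 + 28*m^4 - 180*m^3 - 1100*m^2 + 1456*m + 2352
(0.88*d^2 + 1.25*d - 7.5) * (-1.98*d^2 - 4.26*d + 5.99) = -1.7424*d^4 - 6.2238*d^3 + 14.7962*d^2 + 39.4375*d - 44.925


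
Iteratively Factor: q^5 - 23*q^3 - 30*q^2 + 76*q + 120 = (q + 2)*(q^4 - 2*q^3 - 19*q^2 + 8*q + 60) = (q + 2)*(q + 3)*(q^3 - 5*q^2 - 4*q + 20) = (q + 2)^2*(q + 3)*(q^2 - 7*q + 10) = (q - 5)*(q + 2)^2*(q + 3)*(q - 2)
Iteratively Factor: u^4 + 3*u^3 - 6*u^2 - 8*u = (u - 2)*(u^3 + 5*u^2 + 4*u) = (u - 2)*(u + 1)*(u^2 + 4*u) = u*(u - 2)*(u + 1)*(u + 4)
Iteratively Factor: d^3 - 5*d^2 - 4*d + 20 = (d - 5)*(d^2 - 4) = (d - 5)*(d - 2)*(d + 2)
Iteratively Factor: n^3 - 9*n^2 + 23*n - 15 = (n - 3)*(n^2 - 6*n + 5) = (n - 5)*(n - 3)*(n - 1)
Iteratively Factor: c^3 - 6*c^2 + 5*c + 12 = (c - 3)*(c^2 - 3*c - 4) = (c - 4)*(c - 3)*(c + 1)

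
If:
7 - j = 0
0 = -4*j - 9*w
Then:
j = 7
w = -28/9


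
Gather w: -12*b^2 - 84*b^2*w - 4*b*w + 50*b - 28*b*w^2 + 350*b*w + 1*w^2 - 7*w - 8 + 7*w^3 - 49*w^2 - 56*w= -12*b^2 + 50*b + 7*w^3 + w^2*(-28*b - 48) + w*(-84*b^2 + 346*b - 63) - 8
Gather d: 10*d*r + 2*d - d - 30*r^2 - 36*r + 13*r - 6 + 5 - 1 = d*(10*r + 1) - 30*r^2 - 23*r - 2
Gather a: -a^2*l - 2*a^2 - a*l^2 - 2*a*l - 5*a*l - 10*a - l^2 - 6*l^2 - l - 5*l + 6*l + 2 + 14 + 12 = a^2*(-l - 2) + a*(-l^2 - 7*l - 10) - 7*l^2 + 28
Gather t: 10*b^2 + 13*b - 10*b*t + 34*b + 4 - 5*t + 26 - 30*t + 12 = 10*b^2 + 47*b + t*(-10*b - 35) + 42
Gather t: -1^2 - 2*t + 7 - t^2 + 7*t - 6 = -t^2 + 5*t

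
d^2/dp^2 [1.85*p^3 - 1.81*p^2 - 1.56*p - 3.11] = 11.1*p - 3.62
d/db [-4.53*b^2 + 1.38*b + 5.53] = 1.38 - 9.06*b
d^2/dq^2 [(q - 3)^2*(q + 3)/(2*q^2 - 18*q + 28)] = (31*q^3 - 171*q^2 + 237*q + 87)/(q^6 - 27*q^5 + 285*q^4 - 1485*q^3 + 3990*q^2 - 5292*q + 2744)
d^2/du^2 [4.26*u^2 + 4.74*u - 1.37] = 8.52000000000000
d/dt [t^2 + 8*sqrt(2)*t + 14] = 2*t + 8*sqrt(2)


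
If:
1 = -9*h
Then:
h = -1/9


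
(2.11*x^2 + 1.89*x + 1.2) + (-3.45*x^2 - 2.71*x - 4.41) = -1.34*x^2 - 0.82*x - 3.21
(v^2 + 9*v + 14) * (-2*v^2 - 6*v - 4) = -2*v^4 - 24*v^3 - 86*v^2 - 120*v - 56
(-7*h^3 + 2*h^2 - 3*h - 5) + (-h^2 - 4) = -7*h^3 + h^2 - 3*h - 9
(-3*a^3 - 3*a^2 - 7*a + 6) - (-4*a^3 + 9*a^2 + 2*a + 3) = a^3 - 12*a^2 - 9*a + 3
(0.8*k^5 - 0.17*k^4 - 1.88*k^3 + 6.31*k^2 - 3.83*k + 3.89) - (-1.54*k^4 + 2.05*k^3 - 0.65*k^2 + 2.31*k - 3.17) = 0.8*k^5 + 1.37*k^4 - 3.93*k^3 + 6.96*k^2 - 6.14*k + 7.06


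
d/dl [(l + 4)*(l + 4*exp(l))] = l + (l + 4)*(4*exp(l) + 1) + 4*exp(l)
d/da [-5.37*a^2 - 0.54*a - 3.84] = -10.74*a - 0.54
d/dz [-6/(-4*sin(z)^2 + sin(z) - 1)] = 6*(1 - 8*sin(z))*cos(z)/(4*sin(z)^2 - sin(z) + 1)^2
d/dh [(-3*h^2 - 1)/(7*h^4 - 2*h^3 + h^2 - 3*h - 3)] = (6*h*(-7*h^4 + 2*h^3 - h^2 + 3*h + 3) + (3*h^2 + 1)*(28*h^3 - 6*h^2 + 2*h - 3))/(-7*h^4 + 2*h^3 - h^2 + 3*h + 3)^2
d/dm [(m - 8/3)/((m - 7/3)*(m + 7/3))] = 9*(-9*m^2 + 48*m - 49)/(81*m^4 - 882*m^2 + 2401)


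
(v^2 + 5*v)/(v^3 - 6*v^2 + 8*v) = (v + 5)/(v^2 - 6*v + 8)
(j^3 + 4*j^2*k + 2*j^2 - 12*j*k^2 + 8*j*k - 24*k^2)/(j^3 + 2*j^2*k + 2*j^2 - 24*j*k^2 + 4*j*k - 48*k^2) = (j - 2*k)/(j - 4*k)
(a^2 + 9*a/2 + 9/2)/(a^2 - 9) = (a + 3/2)/(a - 3)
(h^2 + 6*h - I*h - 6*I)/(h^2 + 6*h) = (h - I)/h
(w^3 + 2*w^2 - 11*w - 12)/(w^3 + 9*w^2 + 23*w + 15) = (w^2 + w - 12)/(w^2 + 8*w + 15)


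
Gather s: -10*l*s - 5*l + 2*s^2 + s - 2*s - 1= -5*l + 2*s^2 + s*(-10*l - 1) - 1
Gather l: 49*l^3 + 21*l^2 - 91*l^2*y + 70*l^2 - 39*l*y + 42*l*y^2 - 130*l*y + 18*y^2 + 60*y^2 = 49*l^3 + l^2*(91 - 91*y) + l*(42*y^2 - 169*y) + 78*y^2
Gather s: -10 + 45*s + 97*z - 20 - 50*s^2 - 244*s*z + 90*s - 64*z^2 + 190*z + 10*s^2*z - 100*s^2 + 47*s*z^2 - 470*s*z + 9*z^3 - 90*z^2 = s^2*(10*z - 150) + s*(47*z^2 - 714*z + 135) + 9*z^3 - 154*z^2 + 287*z - 30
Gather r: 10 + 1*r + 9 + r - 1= 2*r + 18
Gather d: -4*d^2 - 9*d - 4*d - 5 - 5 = -4*d^2 - 13*d - 10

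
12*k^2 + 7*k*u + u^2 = (3*k + u)*(4*k + u)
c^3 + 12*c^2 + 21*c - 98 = (c - 2)*(c + 7)^2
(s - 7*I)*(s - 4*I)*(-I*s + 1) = -I*s^3 - 10*s^2 + 17*I*s - 28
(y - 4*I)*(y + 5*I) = y^2 + I*y + 20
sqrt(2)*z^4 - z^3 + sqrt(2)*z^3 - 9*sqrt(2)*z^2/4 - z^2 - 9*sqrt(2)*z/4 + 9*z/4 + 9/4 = (z - 3/2)*(z + 3/2)*(z - sqrt(2)/2)*(sqrt(2)*z + sqrt(2))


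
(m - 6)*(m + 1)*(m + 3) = m^3 - 2*m^2 - 21*m - 18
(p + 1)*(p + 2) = p^2 + 3*p + 2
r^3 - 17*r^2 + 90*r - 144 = (r - 8)*(r - 6)*(r - 3)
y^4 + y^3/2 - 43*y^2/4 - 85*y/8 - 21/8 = (y - 7/2)*(y + 1/2)^2*(y + 3)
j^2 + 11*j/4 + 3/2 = (j + 3/4)*(j + 2)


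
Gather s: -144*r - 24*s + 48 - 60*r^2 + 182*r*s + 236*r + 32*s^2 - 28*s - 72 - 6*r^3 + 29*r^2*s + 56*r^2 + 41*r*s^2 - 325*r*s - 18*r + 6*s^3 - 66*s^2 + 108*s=-6*r^3 - 4*r^2 + 74*r + 6*s^3 + s^2*(41*r - 34) + s*(29*r^2 - 143*r + 56) - 24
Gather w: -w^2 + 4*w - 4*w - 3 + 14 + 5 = 16 - w^2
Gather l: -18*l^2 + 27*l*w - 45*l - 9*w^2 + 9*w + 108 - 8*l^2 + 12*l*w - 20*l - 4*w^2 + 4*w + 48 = -26*l^2 + l*(39*w - 65) - 13*w^2 + 13*w + 156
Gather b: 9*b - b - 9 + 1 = 8*b - 8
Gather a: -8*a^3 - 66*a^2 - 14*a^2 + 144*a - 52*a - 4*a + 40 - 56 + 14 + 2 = -8*a^3 - 80*a^2 + 88*a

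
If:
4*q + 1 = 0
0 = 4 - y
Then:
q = -1/4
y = 4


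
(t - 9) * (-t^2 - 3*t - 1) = -t^3 + 6*t^2 + 26*t + 9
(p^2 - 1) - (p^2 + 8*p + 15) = -8*p - 16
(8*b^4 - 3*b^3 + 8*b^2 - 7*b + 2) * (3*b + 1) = 24*b^5 - b^4 + 21*b^3 - 13*b^2 - b + 2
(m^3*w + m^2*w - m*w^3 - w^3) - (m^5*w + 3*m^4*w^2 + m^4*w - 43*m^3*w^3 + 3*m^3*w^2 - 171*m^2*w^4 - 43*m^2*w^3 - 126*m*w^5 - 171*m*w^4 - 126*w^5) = -m^5*w - 3*m^4*w^2 - m^4*w + 43*m^3*w^3 - 3*m^3*w^2 + m^3*w + 171*m^2*w^4 + 43*m^2*w^3 + m^2*w + 126*m*w^5 + 171*m*w^4 - m*w^3 + 126*w^5 - w^3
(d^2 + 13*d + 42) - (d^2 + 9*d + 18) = 4*d + 24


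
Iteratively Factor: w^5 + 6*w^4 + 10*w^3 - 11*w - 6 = (w + 1)*(w^4 + 5*w^3 + 5*w^2 - 5*w - 6) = (w + 1)^2*(w^3 + 4*w^2 + w - 6) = (w - 1)*(w + 1)^2*(w^2 + 5*w + 6) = (w - 1)*(w + 1)^2*(w + 2)*(w + 3)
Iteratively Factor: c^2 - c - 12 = (c - 4)*(c + 3)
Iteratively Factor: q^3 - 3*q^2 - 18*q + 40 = (q + 4)*(q^2 - 7*q + 10) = (q - 2)*(q + 4)*(q - 5)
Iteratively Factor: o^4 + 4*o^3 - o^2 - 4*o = (o + 1)*(o^3 + 3*o^2 - 4*o) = o*(o + 1)*(o^2 + 3*o - 4) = o*(o + 1)*(o + 4)*(o - 1)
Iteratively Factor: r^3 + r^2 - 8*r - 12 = (r - 3)*(r^2 + 4*r + 4) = (r - 3)*(r + 2)*(r + 2)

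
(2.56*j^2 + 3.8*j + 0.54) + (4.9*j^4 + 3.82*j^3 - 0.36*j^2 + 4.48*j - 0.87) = 4.9*j^4 + 3.82*j^3 + 2.2*j^2 + 8.28*j - 0.33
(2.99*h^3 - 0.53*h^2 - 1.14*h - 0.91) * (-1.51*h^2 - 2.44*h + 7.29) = -4.5149*h^5 - 6.4953*h^4 + 24.8117*h^3 + 0.292*h^2 - 6.0902*h - 6.6339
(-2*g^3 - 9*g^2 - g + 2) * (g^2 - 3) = -2*g^5 - 9*g^4 + 5*g^3 + 29*g^2 + 3*g - 6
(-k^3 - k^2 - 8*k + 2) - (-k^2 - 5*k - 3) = -k^3 - 3*k + 5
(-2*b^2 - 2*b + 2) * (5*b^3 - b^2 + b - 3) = -10*b^5 - 8*b^4 + 10*b^3 + 2*b^2 + 8*b - 6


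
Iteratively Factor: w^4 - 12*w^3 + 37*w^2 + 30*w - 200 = (w + 2)*(w^3 - 14*w^2 + 65*w - 100) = (w - 5)*(w + 2)*(w^2 - 9*w + 20) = (w - 5)^2*(w + 2)*(w - 4)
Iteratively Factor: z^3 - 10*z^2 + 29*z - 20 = (z - 1)*(z^2 - 9*z + 20) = (z - 5)*(z - 1)*(z - 4)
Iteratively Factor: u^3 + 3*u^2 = (u)*(u^2 + 3*u) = u*(u + 3)*(u)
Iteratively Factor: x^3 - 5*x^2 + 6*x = (x - 3)*(x^2 - 2*x) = (x - 3)*(x - 2)*(x)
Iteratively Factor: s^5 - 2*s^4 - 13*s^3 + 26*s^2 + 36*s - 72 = (s - 2)*(s^4 - 13*s^2 + 36) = (s - 2)*(s + 3)*(s^3 - 3*s^2 - 4*s + 12) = (s - 2)^2*(s + 3)*(s^2 - s - 6) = (s - 2)^2*(s + 2)*(s + 3)*(s - 3)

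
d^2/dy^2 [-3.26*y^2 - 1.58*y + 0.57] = -6.52000000000000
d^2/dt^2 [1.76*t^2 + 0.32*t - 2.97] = 3.52000000000000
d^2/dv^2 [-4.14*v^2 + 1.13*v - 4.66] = -8.28000000000000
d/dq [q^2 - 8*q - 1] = 2*q - 8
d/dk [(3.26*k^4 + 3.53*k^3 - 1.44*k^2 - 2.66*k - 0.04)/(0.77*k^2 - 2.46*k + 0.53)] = (5.0204*k^5 - 21.3407*k^4 - 10.4564*k^3 + 11.2033*k^2 - 1.4648*k - 1.5082)/(0.5929*k^4 - 3.7884*k^3 + 6.8678*k^2 - 2.6076*k + 0.2809)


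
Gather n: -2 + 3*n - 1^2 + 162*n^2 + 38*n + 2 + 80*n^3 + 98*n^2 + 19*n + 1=80*n^3 + 260*n^2 + 60*n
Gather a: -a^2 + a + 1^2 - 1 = -a^2 + a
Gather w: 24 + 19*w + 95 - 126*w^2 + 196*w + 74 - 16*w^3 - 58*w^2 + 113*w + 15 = -16*w^3 - 184*w^2 + 328*w + 208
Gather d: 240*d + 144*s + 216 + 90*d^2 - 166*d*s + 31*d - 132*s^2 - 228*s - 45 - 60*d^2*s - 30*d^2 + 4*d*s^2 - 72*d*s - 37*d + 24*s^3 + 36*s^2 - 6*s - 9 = d^2*(60 - 60*s) + d*(4*s^2 - 238*s + 234) + 24*s^3 - 96*s^2 - 90*s + 162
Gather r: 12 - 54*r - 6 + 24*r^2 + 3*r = 24*r^2 - 51*r + 6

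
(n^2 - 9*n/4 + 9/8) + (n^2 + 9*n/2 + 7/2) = 2*n^2 + 9*n/4 + 37/8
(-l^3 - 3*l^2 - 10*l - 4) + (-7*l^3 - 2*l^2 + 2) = -8*l^3 - 5*l^2 - 10*l - 2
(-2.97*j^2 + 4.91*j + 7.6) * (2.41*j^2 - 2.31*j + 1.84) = -7.1577*j^4 + 18.6938*j^3 + 1.5091*j^2 - 8.5216*j + 13.984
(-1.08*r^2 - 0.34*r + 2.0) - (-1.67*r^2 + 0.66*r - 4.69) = 0.59*r^2 - 1.0*r + 6.69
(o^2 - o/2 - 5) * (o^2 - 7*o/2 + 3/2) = o^4 - 4*o^3 - 7*o^2/4 + 67*o/4 - 15/2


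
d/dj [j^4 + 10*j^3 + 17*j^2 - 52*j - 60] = 4*j^3 + 30*j^2 + 34*j - 52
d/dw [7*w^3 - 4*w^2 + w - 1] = 21*w^2 - 8*w + 1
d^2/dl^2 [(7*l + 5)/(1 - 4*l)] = -216/(4*l - 1)^3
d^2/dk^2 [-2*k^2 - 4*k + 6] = -4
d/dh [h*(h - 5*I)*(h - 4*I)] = 3*h^2 - 18*I*h - 20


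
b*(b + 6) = b^2 + 6*b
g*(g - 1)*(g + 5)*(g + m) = g^4 + g^3*m + 4*g^3 + 4*g^2*m - 5*g^2 - 5*g*m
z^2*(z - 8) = z^3 - 8*z^2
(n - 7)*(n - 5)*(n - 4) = n^3 - 16*n^2 + 83*n - 140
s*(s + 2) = s^2 + 2*s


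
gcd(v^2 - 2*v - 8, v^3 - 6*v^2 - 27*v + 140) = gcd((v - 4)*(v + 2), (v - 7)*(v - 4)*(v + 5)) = v - 4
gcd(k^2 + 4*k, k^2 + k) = k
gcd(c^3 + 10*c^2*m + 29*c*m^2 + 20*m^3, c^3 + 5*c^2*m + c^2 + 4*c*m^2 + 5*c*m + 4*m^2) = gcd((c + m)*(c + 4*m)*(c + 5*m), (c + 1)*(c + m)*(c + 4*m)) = c^2 + 5*c*m + 4*m^2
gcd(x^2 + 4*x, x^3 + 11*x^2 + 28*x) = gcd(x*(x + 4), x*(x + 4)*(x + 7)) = x^2 + 4*x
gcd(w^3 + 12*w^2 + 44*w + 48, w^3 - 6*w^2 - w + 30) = w + 2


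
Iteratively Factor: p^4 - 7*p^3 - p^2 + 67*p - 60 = (p - 1)*(p^3 - 6*p^2 - 7*p + 60) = (p - 5)*(p - 1)*(p^2 - p - 12) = (p - 5)*(p - 1)*(p + 3)*(p - 4)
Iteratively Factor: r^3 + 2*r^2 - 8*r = (r - 2)*(r^2 + 4*r) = (r - 2)*(r + 4)*(r)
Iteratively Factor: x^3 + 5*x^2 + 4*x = (x + 1)*(x^2 + 4*x) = x*(x + 1)*(x + 4)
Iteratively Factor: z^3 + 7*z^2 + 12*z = (z)*(z^2 + 7*z + 12) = z*(z + 3)*(z + 4)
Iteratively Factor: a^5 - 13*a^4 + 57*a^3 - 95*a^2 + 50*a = (a - 5)*(a^4 - 8*a^3 + 17*a^2 - 10*a) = (a - 5)*(a - 1)*(a^3 - 7*a^2 + 10*a) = (a - 5)^2*(a - 1)*(a^2 - 2*a) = a*(a - 5)^2*(a - 1)*(a - 2)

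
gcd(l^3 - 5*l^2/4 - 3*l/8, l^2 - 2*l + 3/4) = l - 3/2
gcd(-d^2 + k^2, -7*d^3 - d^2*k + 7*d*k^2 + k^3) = d^2 - k^2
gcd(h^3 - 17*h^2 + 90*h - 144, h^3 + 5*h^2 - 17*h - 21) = h - 3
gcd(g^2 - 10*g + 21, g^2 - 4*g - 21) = g - 7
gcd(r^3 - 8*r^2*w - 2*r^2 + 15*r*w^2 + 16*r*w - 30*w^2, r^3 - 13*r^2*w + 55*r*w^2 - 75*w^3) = r^2 - 8*r*w + 15*w^2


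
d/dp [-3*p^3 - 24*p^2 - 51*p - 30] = -9*p^2 - 48*p - 51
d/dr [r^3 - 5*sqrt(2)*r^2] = r*(3*r - 10*sqrt(2))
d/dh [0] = 0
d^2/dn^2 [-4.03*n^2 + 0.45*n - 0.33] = -8.06000000000000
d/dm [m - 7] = 1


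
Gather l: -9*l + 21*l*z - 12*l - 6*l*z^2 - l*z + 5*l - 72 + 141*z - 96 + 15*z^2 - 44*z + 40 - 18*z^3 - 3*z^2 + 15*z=l*(-6*z^2 + 20*z - 16) - 18*z^3 + 12*z^2 + 112*z - 128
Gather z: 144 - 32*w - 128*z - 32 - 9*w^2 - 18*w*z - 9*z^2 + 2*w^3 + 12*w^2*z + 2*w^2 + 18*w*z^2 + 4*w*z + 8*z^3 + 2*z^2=2*w^3 - 7*w^2 - 32*w + 8*z^3 + z^2*(18*w - 7) + z*(12*w^2 - 14*w - 128) + 112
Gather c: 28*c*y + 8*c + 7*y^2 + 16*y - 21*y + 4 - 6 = c*(28*y + 8) + 7*y^2 - 5*y - 2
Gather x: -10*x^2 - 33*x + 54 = -10*x^2 - 33*x + 54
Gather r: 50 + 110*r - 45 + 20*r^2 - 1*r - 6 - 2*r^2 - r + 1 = 18*r^2 + 108*r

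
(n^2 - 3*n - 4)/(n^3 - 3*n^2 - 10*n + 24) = (n + 1)/(n^2 + n - 6)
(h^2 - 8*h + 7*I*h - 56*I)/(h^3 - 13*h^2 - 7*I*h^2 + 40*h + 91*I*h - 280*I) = (h + 7*I)/(h^2 - h*(5 + 7*I) + 35*I)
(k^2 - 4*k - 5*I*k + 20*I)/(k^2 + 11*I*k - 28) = (k^2 - 4*k - 5*I*k + 20*I)/(k^2 + 11*I*k - 28)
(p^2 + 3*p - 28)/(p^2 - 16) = (p + 7)/(p + 4)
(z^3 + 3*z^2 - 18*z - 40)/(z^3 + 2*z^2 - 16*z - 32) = (z + 5)/(z + 4)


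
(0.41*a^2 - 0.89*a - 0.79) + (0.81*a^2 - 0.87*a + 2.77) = 1.22*a^2 - 1.76*a + 1.98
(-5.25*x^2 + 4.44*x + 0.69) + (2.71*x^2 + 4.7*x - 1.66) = -2.54*x^2 + 9.14*x - 0.97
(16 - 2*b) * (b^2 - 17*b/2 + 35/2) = -2*b^3 + 33*b^2 - 171*b + 280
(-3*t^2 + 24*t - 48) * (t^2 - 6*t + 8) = -3*t^4 + 42*t^3 - 216*t^2 + 480*t - 384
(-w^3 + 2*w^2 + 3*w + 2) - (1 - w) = -w^3 + 2*w^2 + 4*w + 1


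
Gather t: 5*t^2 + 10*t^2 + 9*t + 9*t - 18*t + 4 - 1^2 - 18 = 15*t^2 - 15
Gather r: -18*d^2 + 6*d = -18*d^2 + 6*d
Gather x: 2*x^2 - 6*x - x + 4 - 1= 2*x^2 - 7*x + 3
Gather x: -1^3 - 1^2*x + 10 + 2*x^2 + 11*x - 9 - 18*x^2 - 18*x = -16*x^2 - 8*x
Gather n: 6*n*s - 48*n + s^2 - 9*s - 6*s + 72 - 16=n*(6*s - 48) + s^2 - 15*s + 56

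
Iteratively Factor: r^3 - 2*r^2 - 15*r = (r + 3)*(r^2 - 5*r) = r*(r + 3)*(r - 5)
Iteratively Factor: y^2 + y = (y + 1)*(y)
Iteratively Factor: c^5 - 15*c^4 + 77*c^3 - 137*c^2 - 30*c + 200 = (c - 5)*(c^4 - 10*c^3 + 27*c^2 - 2*c - 40) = (c - 5)*(c - 2)*(c^3 - 8*c^2 + 11*c + 20) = (c - 5)*(c - 4)*(c - 2)*(c^2 - 4*c - 5) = (c - 5)*(c - 4)*(c - 2)*(c + 1)*(c - 5)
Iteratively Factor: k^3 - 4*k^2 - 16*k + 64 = (k - 4)*(k^2 - 16) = (k - 4)*(k + 4)*(k - 4)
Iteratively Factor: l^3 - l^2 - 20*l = (l + 4)*(l^2 - 5*l) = (l - 5)*(l + 4)*(l)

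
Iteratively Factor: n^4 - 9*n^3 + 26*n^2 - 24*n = (n - 4)*(n^3 - 5*n^2 + 6*n) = n*(n - 4)*(n^2 - 5*n + 6) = n*(n - 4)*(n - 3)*(n - 2)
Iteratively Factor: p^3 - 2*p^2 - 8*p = (p + 2)*(p^2 - 4*p) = p*(p + 2)*(p - 4)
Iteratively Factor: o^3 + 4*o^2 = (o)*(o^2 + 4*o) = o*(o + 4)*(o)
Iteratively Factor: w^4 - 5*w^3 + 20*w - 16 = (w - 4)*(w^3 - w^2 - 4*w + 4) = (w - 4)*(w - 2)*(w^2 + w - 2) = (w - 4)*(w - 2)*(w + 2)*(w - 1)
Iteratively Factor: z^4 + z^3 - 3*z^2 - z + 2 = (z - 1)*(z^3 + 2*z^2 - z - 2) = (z - 1)^2*(z^2 + 3*z + 2) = (z - 1)^2*(z + 2)*(z + 1)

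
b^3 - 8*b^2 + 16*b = b*(b - 4)^2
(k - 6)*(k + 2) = k^2 - 4*k - 12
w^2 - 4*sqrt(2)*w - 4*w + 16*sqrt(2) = (w - 4)*(w - 4*sqrt(2))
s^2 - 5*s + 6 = (s - 3)*(s - 2)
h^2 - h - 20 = (h - 5)*(h + 4)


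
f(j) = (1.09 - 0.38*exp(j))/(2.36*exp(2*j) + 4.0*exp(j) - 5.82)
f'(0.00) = -21.94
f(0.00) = 1.31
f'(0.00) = -21.94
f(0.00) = 1.31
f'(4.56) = 0.00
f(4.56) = -0.00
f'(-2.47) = -0.01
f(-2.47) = -0.19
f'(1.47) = -0.01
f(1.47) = -0.01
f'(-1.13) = -0.07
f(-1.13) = -0.23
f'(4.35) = 0.00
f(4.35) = -0.00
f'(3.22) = 0.00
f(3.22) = -0.01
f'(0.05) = -7.00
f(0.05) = 0.70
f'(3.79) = 0.00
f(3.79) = -0.00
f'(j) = (1.09 - 0.38*exp(j))*(-4.72*exp(2*j) - 4.0*exp(j))/(2.36*exp(2*j) + 4.0*exp(j) - 5.82)^2 - 0.38*exp(j)/(2.36*exp(2*j) + 4.0*exp(j) - 5.82)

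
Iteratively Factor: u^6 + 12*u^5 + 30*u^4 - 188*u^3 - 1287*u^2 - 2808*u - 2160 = (u - 5)*(u^5 + 17*u^4 + 115*u^3 + 387*u^2 + 648*u + 432) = (u - 5)*(u + 3)*(u^4 + 14*u^3 + 73*u^2 + 168*u + 144) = (u - 5)*(u + 3)^2*(u^3 + 11*u^2 + 40*u + 48) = (u - 5)*(u + 3)^2*(u + 4)*(u^2 + 7*u + 12) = (u - 5)*(u + 3)^2*(u + 4)^2*(u + 3)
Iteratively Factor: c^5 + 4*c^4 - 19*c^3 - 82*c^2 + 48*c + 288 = (c + 3)*(c^4 + c^3 - 22*c^2 - 16*c + 96) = (c + 3)^2*(c^3 - 2*c^2 - 16*c + 32) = (c - 2)*(c + 3)^2*(c^2 - 16) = (c - 4)*(c - 2)*(c + 3)^2*(c + 4)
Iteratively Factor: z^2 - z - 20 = (z + 4)*(z - 5)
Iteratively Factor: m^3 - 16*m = (m - 4)*(m^2 + 4*m) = (m - 4)*(m + 4)*(m)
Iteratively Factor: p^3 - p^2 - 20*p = (p)*(p^2 - p - 20) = p*(p + 4)*(p - 5)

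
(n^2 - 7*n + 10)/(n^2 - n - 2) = (n - 5)/(n + 1)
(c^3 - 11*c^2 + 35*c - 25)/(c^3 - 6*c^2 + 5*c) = (c - 5)/c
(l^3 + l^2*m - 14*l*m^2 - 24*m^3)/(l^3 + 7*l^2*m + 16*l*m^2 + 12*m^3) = (l - 4*m)/(l + 2*m)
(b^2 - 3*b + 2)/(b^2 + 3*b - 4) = (b - 2)/(b + 4)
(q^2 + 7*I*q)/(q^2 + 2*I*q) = (q + 7*I)/(q + 2*I)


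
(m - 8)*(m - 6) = m^2 - 14*m + 48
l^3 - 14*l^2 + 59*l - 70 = (l - 7)*(l - 5)*(l - 2)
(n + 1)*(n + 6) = n^2 + 7*n + 6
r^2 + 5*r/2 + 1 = (r + 1/2)*(r + 2)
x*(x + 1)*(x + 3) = x^3 + 4*x^2 + 3*x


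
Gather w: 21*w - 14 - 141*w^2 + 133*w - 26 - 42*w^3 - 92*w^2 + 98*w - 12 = -42*w^3 - 233*w^2 + 252*w - 52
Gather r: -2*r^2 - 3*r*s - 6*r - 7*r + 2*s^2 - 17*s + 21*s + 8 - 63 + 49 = -2*r^2 + r*(-3*s - 13) + 2*s^2 + 4*s - 6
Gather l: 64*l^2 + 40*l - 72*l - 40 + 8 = 64*l^2 - 32*l - 32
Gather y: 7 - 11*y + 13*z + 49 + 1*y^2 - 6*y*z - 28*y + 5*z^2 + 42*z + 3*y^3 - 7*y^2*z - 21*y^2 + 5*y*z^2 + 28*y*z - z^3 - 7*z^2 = 3*y^3 + y^2*(-7*z - 20) + y*(5*z^2 + 22*z - 39) - z^3 - 2*z^2 + 55*z + 56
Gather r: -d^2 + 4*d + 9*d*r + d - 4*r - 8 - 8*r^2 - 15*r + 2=-d^2 + 5*d - 8*r^2 + r*(9*d - 19) - 6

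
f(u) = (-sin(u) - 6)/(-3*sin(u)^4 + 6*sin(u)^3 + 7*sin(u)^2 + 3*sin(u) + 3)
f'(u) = (-sin(u) - 6)*(12*sin(u)^3*cos(u) - 18*sin(u)^2*cos(u) - 14*sin(u)*cos(u) - 3*cos(u))/(-3*sin(u)^4 + 6*sin(u)^3 + 7*sin(u)^2 + 3*sin(u) + 3)^2 - cos(u)/(-3*sin(u)^4 + 6*sin(u)^3 + 7*sin(u)^2 + 3*sin(u) + 3) = (-9*sin(u)^4 - 60*sin(u)^3 + 115*sin(u)^2 + 84*sin(u) + 15)*cos(u)/(-3*sin(u)^4 + 6*sin(u)^3 + 7*sin(u)^2 + 3*sin(u) + 3)^2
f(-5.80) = -1.02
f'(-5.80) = 1.58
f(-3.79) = -0.80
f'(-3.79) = -1.08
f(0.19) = -1.61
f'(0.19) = 2.29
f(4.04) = -5.55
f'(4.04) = -31.70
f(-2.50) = -2.65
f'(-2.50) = -3.39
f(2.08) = -0.52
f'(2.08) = -0.37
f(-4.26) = -0.50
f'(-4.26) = -0.31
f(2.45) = -0.75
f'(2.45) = -0.97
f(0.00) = -2.00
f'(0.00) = 1.67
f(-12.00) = -0.90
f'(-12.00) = 1.32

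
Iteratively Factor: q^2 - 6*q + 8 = (q - 2)*(q - 4)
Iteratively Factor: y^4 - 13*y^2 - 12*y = (y - 4)*(y^3 + 4*y^2 + 3*y) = y*(y - 4)*(y^2 + 4*y + 3) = y*(y - 4)*(y + 3)*(y + 1)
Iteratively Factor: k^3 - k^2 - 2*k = (k + 1)*(k^2 - 2*k) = k*(k + 1)*(k - 2)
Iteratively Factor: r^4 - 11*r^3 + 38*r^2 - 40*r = (r - 4)*(r^3 - 7*r^2 + 10*r) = (r - 5)*(r - 4)*(r^2 - 2*r) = (r - 5)*(r - 4)*(r - 2)*(r)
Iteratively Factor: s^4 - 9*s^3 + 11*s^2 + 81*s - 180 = (s - 5)*(s^3 - 4*s^2 - 9*s + 36) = (s - 5)*(s + 3)*(s^2 - 7*s + 12) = (s - 5)*(s - 4)*(s + 3)*(s - 3)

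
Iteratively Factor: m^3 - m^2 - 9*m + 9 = (m + 3)*(m^2 - 4*m + 3) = (m - 3)*(m + 3)*(m - 1)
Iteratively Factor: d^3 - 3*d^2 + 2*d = (d - 2)*(d^2 - d) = (d - 2)*(d - 1)*(d)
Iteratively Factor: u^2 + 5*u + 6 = (u + 2)*(u + 3)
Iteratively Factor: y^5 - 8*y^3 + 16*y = (y + 2)*(y^4 - 2*y^3 - 4*y^2 + 8*y) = (y - 2)*(y + 2)*(y^3 - 4*y) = (y - 2)*(y + 2)^2*(y^2 - 2*y) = y*(y - 2)*(y + 2)^2*(y - 2)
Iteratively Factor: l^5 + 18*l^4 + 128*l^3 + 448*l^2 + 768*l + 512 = (l + 4)*(l^4 + 14*l^3 + 72*l^2 + 160*l + 128) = (l + 2)*(l + 4)*(l^3 + 12*l^2 + 48*l + 64) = (l + 2)*(l + 4)^2*(l^2 + 8*l + 16) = (l + 2)*(l + 4)^3*(l + 4)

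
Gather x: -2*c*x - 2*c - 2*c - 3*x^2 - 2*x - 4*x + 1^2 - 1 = -4*c - 3*x^2 + x*(-2*c - 6)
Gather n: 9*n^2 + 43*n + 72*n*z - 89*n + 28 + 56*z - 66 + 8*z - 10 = 9*n^2 + n*(72*z - 46) + 64*z - 48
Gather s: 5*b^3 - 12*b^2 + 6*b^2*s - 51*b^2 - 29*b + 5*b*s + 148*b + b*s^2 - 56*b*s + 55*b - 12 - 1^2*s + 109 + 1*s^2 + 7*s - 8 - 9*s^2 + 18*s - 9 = 5*b^3 - 63*b^2 + 174*b + s^2*(b - 8) + s*(6*b^2 - 51*b + 24) + 80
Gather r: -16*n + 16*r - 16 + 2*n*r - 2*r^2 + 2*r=-16*n - 2*r^2 + r*(2*n + 18) - 16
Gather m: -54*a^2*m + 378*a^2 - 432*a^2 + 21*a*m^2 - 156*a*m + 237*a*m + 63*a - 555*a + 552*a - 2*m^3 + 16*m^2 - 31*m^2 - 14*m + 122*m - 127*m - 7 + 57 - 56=-54*a^2 + 60*a - 2*m^3 + m^2*(21*a - 15) + m*(-54*a^2 + 81*a - 19) - 6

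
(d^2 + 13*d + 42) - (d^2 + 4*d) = 9*d + 42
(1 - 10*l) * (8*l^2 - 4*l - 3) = -80*l^3 + 48*l^2 + 26*l - 3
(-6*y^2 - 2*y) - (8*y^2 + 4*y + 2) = -14*y^2 - 6*y - 2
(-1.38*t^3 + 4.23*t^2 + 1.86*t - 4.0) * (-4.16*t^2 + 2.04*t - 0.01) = 5.7408*t^5 - 20.412*t^4 + 0.9054*t^3 + 20.3921*t^2 - 8.1786*t + 0.04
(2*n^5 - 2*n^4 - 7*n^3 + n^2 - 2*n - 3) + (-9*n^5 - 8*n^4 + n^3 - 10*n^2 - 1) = -7*n^5 - 10*n^4 - 6*n^3 - 9*n^2 - 2*n - 4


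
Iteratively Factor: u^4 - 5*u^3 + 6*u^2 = (u)*(u^3 - 5*u^2 + 6*u) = u^2*(u^2 - 5*u + 6) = u^2*(u - 2)*(u - 3)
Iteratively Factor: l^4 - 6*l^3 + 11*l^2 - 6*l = (l - 1)*(l^3 - 5*l^2 + 6*l) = l*(l - 1)*(l^2 - 5*l + 6) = l*(l - 3)*(l - 1)*(l - 2)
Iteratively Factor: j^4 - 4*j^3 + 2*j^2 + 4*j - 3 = (j - 1)*(j^3 - 3*j^2 - j + 3) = (j - 1)^2*(j^2 - 2*j - 3) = (j - 3)*(j - 1)^2*(j + 1)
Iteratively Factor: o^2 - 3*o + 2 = (o - 1)*(o - 2)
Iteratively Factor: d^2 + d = (d)*(d + 1)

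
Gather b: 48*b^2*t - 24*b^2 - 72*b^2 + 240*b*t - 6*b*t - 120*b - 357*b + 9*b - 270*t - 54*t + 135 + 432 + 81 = b^2*(48*t - 96) + b*(234*t - 468) - 324*t + 648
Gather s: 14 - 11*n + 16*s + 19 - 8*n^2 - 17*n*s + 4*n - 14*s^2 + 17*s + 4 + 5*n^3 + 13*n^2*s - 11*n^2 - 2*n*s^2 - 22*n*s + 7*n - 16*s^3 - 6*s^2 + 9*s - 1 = 5*n^3 - 19*n^2 - 16*s^3 + s^2*(-2*n - 20) + s*(13*n^2 - 39*n + 42) + 36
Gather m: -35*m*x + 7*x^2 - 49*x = -35*m*x + 7*x^2 - 49*x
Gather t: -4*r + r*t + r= r*t - 3*r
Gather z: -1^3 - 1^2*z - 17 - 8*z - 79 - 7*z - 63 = -16*z - 160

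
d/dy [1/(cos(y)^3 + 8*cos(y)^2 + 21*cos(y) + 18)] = (3*cos(y) + 7)*sin(y)/((cos(y) + 2)^2*(cos(y) + 3)^3)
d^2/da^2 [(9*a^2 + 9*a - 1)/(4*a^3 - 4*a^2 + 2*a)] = (36*a^6 + 108*a^5 - 186*a^4 + 68*a^3 - 18*a^2 + 6*a - 1)/(a^3*(8*a^6 - 24*a^5 + 36*a^4 - 32*a^3 + 18*a^2 - 6*a + 1))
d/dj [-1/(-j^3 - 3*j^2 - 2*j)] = (-3*j^2 - 6*j - 2)/(j^2*(j^2 + 3*j + 2)^2)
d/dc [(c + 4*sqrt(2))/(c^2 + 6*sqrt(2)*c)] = (-c^2 - 8*sqrt(2)*c - 48)/(c^2*(c^2 + 12*sqrt(2)*c + 72))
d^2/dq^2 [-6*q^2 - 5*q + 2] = -12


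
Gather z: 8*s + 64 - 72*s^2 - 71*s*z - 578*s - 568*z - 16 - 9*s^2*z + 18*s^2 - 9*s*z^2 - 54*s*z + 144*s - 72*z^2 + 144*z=-54*s^2 - 426*s + z^2*(-9*s - 72) + z*(-9*s^2 - 125*s - 424) + 48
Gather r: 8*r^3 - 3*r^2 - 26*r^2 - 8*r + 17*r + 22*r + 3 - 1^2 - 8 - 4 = 8*r^3 - 29*r^2 + 31*r - 10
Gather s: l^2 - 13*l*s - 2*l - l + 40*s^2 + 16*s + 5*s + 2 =l^2 - 3*l + 40*s^2 + s*(21 - 13*l) + 2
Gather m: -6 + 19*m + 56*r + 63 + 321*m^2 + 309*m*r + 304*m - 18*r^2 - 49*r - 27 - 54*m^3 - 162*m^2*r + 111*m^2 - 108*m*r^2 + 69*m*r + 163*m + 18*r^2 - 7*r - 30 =-54*m^3 + m^2*(432 - 162*r) + m*(-108*r^2 + 378*r + 486)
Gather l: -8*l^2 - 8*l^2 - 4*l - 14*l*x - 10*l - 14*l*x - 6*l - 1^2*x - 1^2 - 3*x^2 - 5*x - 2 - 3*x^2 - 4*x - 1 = -16*l^2 + l*(-28*x - 20) - 6*x^2 - 10*x - 4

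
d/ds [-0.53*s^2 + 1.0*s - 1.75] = 1.0 - 1.06*s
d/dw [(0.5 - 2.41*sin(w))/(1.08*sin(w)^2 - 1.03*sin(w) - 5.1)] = (2.6028*sin(w)^2 - 1.08*sin(w) + 12.806)*cos(w)/(1.1664*sin(w)^4 - 2.2248*sin(w)^3 - 9.9551*sin(w)^2 + 10.506*sin(w) + 26.01)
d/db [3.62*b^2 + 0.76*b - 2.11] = 7.24*b + 0.76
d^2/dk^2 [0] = 0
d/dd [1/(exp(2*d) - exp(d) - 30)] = (1 - 2*exp(d))*exp(d)/(-exp(2*d) + exp(d) + 30)^2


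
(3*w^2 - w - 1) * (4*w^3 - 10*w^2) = 12*w^5 - 34*w^4 + 6*w^3 + 10*w^2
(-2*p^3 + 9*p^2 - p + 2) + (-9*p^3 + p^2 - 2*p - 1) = -11*p^3 + 10*p^2 - 3*p + 1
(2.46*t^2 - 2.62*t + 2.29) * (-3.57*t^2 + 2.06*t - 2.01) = -8.7822*t^4 + 14.421*t^3 - 18.5171*t^2 + 9.9836*t - 4.6029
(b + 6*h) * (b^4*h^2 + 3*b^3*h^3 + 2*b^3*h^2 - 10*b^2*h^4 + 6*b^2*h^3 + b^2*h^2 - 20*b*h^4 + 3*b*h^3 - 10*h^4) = b^5*h^2 + 9*b^4*h^3 + 2*b^4*h^2 + 8*b^3*h^4 + 18*b^3*h^3 + b^3*h^2 - 60*b^2*h^5 + 16*b^2*h^4 + 9*b^2*h^3 - 120*b*h^5 + 8*b*h^4 - 60*h^5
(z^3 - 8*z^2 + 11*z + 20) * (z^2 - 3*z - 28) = z^5 - 11*z^4 + 7*z^3 + 211*z^2 - 368*z - 560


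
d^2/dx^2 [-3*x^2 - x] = -6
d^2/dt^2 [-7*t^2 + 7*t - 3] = -14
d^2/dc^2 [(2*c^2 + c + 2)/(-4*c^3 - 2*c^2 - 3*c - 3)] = 2*(-32*c^6 - 48*c^5 - 144*c^4 + 60*c^3 + 12*c^2 + 54*c - 15)/(64*c^9 + 96*c^8 + 192*c^7 + 296*c^6 + 288*c^5 + 306*c^4 + 243*c^3 + 135*c^2 + 81*c + 27)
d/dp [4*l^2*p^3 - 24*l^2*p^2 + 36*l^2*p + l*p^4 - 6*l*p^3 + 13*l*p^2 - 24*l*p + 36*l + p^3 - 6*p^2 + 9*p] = 12*l^2*p^2 - 48*l^2*p + 36*l^2 + 4*l*p^3 - 18*l*p^2 + 26*l*p - 24*l + 3*p^2 - 12*p + 9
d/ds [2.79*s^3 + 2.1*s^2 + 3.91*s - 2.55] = 8.37*s^2 + 4.2*s + 3.91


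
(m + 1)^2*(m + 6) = m^3 + 8*m^2 + 13*m + 6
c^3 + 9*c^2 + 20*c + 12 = (c + 1)*(c + 2)*(c + 6)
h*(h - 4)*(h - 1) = h^3 - 5*h^2 + 4*h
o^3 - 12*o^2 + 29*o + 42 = (o - 7)*(o - 6)*(o + 1)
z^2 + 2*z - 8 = (z - 2)*(z + 4)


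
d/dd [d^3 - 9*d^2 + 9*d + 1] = 3*d^2 - 18*d + 9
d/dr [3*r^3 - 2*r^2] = r*(9*r - 4)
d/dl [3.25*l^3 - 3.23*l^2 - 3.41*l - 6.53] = 9.75*l^2 - 6.46*l - 3.41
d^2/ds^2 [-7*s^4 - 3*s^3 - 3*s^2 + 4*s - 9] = -84*s^2 - 18*s - 6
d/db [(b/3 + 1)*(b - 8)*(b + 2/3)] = b^2 - 26*b/9 - 82/9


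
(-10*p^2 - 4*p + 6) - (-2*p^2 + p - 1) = -8*p^2 - 5*p + 7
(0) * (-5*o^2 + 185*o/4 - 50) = 0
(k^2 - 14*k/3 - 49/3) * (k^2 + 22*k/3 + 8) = k^4 + 8*k^3/3 - 383*k^2/9 - 1414*k/9 - 392/3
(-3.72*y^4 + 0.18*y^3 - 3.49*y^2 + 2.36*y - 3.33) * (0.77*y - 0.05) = -2.8644*y^5 + 0.3246*y^4 - 2.6963*y^3 + 1.9917*y^2 - 2.6821*y + 0.1665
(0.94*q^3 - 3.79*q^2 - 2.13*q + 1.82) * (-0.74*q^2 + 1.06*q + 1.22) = -0.6956*q^5 + 3.801*q^4 - 1.2944*q^3 - 8.2284*q^2 - 0.6694*q + 2.2204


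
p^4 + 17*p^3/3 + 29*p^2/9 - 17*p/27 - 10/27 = (p - 1/3)*(p + 1/3)*(p + 2/3)*(p + 5)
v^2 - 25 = (v - 5)*(v + 5)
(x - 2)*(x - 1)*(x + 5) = x^3 + 2*x^2 - 13*x + 10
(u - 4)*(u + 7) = u^2 + 3*u - 28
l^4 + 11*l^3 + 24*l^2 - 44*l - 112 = (l - 2)*(l + 2)*(l + 4)*(l + 7)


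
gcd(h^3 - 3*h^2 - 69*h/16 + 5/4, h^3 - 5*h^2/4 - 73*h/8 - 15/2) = h^2 - 11*h/4 - 5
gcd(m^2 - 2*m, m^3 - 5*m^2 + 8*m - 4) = m - 2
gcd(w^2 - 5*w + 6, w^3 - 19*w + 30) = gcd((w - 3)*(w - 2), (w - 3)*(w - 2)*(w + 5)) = w^2 - 5*w + 6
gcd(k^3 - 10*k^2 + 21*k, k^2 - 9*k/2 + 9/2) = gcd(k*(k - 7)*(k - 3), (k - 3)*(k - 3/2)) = k - 3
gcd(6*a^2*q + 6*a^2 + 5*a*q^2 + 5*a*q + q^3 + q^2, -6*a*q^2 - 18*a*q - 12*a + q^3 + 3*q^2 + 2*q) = q + 1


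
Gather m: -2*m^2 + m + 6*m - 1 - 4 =-2*m^2 + 7*m - 5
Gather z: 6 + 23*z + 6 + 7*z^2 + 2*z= 7*z^2 + 25*z + 12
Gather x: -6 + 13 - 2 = 5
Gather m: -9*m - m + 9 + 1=10 - 10*m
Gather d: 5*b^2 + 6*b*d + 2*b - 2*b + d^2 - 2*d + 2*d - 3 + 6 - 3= 5*b^2 + 6*b*d + d^2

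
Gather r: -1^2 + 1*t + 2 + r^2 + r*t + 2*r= r^2 + r*(t + 2) + t + 1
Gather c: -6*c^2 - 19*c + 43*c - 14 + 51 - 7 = -6*c^2 + 24*c + 30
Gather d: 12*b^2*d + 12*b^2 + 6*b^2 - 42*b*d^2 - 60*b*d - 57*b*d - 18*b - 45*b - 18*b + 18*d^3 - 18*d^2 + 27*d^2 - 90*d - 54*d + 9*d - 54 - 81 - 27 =18*b^2 - 81*b + 18*d^3 + d^2*(9 - 42*b) + d*(12*b^2 - 117*b - 135) - 162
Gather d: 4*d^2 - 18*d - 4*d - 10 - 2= 4*d^2 - 22*d - 12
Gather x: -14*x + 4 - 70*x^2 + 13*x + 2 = -70*x^2 - x + 6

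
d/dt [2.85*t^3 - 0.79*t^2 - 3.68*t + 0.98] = 8.55*t^2 - 1.58*t - 3.68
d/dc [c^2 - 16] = 2*c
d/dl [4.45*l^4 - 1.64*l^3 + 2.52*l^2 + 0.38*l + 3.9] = 17.8*l^3 - 4.92*l^2 + 5.04*l + 0.38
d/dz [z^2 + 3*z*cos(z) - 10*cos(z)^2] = -3*z*sin(z) + 2*z + 10*sin(2*z) + 3*cos(z)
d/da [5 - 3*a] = -3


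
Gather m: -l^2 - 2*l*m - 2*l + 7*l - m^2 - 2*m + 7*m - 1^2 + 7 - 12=-l^2 + 5*l - m^2 + m*(5 - 2*l) - 6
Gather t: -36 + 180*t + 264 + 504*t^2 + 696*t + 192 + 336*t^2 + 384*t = 840*t^2 + 1260*t + 420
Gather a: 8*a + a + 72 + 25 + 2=9*a + 99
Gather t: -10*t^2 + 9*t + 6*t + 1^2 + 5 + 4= -10*t^2 + 15*t + 10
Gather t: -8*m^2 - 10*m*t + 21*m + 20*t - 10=-8*m^2 + 21*m + t*(20 - 10*m) - 10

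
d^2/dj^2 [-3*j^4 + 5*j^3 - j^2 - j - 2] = -36*j^2 + 30*j - 2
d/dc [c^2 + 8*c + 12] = 2*c + 8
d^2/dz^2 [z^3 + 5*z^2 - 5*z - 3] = 6*z + 10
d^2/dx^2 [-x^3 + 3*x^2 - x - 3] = 6 - 6*x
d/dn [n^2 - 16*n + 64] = 2*n - 16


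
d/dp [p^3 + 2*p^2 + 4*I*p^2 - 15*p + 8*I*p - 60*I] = 3*p^2 + p*(4 + 8*I) - 15 + 8*I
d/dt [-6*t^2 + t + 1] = 1 - 12*t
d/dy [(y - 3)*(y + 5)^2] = (y + 5)*(3*y - 1)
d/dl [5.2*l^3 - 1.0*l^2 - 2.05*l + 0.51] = 15.6*l^2 - 2.0*l - 2.05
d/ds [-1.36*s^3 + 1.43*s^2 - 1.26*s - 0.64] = -4.08*s^2 + 2.86*s - 1.26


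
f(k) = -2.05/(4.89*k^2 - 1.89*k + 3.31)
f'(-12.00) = -0.00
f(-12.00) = -0.00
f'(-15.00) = -0.00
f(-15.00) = -0.00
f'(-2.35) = -0.04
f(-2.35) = -0.06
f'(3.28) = 0.03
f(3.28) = -0.04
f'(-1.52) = -0.11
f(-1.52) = -0.12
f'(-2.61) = -0.03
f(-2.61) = -0.05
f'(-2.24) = -0.05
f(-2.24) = -0.06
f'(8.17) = 0.00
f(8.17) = -0.01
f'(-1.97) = -0.06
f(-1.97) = -0.08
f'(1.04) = 0.39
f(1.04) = -0.31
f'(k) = -2.05*(1.89 - 9.78*k)/(4.89*k^2 - 1.89*k + 3.31)^2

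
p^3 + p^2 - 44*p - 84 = (p - 7)*(p + 2)*(p + 6)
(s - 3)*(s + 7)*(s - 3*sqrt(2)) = s^3 - 3*sqrt(2)*s^2 + 4*s^2 - 21*s - 12*sqrt(2)*s + 63*sqrt(2)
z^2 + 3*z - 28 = (z - 4)*(z + 7)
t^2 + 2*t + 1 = (t + 1)^2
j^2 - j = j*(j - 1)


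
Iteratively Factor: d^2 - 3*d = (d - 3)*(d)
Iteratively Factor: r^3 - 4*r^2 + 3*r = (r)*(r^2 - 4*r + 3) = r*(r - 1)*(r - 3)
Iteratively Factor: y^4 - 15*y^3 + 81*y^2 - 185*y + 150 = (y - 5)*(y^3 - 10*y^2 + 31*y - 30) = (y - 5)*(y - 2)*(y^2 - 8*y + 15) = (y - 5)*(y - 3)*(y - 2)*(y - 5)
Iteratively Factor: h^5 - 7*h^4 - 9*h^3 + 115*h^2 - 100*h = (h)*(h^4 - 7*h^3 - 9*h^2 + 115*h - 100) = h*(h - 1)*(h^3 - 6*h^2 - 15*h + 100) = h*(h - 5)*(h - 1)*(h^2 - h - 20) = h*(h - 5)*(h - 1)*(h + 4)*(h - 5)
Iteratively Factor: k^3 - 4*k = (k)*(k^2 - 4) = k*(k - 2)*(k + 2)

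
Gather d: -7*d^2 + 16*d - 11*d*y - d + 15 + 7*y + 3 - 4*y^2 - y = -7*d^2 + d*(15 - 11*y) - 4*y^2 + 6*y + 18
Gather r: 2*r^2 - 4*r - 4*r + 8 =2*r^2 - 8*r + 8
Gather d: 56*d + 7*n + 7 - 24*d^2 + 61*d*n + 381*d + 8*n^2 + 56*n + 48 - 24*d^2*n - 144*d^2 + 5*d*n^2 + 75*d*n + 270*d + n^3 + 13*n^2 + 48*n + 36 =d^2*(-24*n - 168) + d*(5*n^2 + 136*n + 707) + n^3 + 21*n^2 + 111*n + 91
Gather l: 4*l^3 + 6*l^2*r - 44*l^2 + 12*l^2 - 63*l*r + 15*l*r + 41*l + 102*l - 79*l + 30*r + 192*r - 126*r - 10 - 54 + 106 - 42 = 4*l^3 + l^2*(6*r - 32) + l*(64 - 48*r) + 96*r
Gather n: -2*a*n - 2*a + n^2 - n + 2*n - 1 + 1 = -2*a + n^2 + n*(1 - 2*a)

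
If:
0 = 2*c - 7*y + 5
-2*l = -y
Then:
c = 7*y/2 - 5/2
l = y/2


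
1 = 1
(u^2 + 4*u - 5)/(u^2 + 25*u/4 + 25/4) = 4*(u - 1)/(4*u + 5)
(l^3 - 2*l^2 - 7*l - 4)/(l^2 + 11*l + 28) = (l^3 - 2*l^2 - 7*l - 4)/(l^2 + 11*l + 28)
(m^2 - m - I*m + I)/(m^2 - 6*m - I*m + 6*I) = (m - 1)/(m - 6)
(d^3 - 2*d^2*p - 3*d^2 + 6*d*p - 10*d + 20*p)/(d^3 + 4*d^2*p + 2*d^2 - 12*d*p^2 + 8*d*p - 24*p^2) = (d - 5)/(d + 6*p)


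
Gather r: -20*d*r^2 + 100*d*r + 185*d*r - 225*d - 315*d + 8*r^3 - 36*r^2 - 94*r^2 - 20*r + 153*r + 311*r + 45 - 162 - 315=-540*d + 8*r^3 + r^2*(-20*d - 130) + r*(285*d + 444) - 432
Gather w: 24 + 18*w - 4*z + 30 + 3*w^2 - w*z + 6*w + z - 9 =3*w^2 + w*(24 - z) - 3*z + 45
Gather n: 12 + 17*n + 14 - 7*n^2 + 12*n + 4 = -7*n^2 + 29*n + 30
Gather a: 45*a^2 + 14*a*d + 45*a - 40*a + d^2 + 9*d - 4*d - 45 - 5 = 45*a^2 + a*(14*d + 5) + d^2 + 5*d - 50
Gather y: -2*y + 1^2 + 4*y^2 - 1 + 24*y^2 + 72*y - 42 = 28*y^2 + 70*y - 42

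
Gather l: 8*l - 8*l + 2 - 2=0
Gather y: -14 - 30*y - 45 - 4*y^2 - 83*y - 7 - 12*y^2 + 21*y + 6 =-16*y^2 - 92*y - 60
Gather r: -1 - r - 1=-r - 2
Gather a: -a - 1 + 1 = -a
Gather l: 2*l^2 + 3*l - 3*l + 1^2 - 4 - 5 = 2*l^2 - 8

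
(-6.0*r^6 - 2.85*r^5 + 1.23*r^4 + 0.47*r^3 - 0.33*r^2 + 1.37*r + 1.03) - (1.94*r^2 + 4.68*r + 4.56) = -6.0*r^6 - 2.85*r^5 + 1.23*r^4 + 0.47*r^3 - 2.27*r^2 - 3.31*r - 3.53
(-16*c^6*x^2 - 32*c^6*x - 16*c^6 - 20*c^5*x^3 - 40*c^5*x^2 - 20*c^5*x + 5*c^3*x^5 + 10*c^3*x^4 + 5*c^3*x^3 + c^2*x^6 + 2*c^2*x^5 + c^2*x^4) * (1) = -16*c^6*x^2 - 32*c^6*x - 16*c^6 - 20*c^5*x^3 - 40*c^5*x^2 - 20*c^5*x + 5*c^3*x^5 + 10*c^3*x^4 + 5*c^3*x^3 + c^2*x^6 + 2*c^2*x^5 + c^2*x^4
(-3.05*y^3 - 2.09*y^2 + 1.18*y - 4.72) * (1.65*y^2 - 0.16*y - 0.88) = -5.0325*y^5 - 2.9605*y^4 + 4.9654*y^3 - 6.1376*y^2 - 0.2832*y + 4.1536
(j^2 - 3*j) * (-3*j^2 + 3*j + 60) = -3*j^4 + 12*j^3 + 51*j^2 - 180*j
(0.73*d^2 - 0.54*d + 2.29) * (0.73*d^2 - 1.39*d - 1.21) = 0.5329*d^4 - 1.4089*d^3 + 1.539*d^2 - 2.5297*d - 2.7709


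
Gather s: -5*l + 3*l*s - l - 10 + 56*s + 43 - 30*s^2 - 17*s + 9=-6*l - 30*s^2 + s*(3*l + 39) + 42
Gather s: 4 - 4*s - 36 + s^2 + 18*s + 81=s^2 + 14*s + 49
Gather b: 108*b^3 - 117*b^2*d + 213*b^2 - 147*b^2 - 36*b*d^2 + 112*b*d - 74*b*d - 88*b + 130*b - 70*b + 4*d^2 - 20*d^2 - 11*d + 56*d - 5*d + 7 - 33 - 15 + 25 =108*b^3 + b^2*(66 - 117*d) + b*(-36*d^2 + 38*d - 28) - 16*d^2 + 40*d - 16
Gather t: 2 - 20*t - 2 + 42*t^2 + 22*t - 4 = 42*t^2 + 2*t - 4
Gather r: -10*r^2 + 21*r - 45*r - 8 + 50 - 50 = -10*r^2 - 24*r - 8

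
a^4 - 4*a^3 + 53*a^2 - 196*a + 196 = (a - 2)^2*(a - 7*I)*(a + 7*I)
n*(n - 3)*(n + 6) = n^3 + 3*n^2 - 18*n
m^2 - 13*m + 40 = (m - 8)*(m - 5)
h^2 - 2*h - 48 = (h - 8)*(h + 6)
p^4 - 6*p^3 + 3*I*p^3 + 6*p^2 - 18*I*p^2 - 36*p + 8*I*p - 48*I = (p - 6)*(p - 2*I)*(p + I)*(p + 4*I)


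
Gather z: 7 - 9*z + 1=8 - 9*z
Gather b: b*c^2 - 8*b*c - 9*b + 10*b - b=b*(c^2 - 8*c)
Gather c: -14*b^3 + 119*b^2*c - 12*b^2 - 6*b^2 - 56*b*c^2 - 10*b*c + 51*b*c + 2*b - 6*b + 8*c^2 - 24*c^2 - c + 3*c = -14*b^3 - 18*b^2 - 4*b + c^2*(-56*b - 16) + c*(119*b^2 + 41*b + 2)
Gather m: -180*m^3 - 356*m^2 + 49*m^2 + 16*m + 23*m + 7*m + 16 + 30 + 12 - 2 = -180*m^3 - 307*m^2 + 46*m + 56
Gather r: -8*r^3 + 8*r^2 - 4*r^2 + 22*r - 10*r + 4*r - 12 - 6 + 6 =-8*r^3 + 4*r^2 + 16*r - 12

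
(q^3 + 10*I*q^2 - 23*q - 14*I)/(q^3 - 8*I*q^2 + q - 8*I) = (q^2 + 9*I*q - 14)/(q^2 - 9*I*q - 8)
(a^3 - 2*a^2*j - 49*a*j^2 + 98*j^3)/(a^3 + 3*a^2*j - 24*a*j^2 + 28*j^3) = (a - 7*j)/(a - 2*j)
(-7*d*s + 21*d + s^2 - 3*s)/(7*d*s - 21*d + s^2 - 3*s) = (-7*d + s)/(7*d + s)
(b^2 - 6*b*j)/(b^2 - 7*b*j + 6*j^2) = b/(b - j)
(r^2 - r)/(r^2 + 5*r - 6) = r/(r + 6)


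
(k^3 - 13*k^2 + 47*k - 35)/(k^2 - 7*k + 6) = (k^2 - 12*k + 35)/(k - 6)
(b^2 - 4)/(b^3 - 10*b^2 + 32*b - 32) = (b + 2)/(b^2 - 8*b + 16)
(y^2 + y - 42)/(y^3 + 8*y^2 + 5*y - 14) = (y - 6)/(y^2 + y - 2)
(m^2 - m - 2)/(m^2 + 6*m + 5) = (m - 2)/(m + 5)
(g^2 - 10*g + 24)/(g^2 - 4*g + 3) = (g^2 - 10*g + 24)/(g^2 - 4*g + 3)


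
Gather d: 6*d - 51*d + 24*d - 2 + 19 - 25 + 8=-21*d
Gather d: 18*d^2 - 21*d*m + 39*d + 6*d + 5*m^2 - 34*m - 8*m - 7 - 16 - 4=18*d^2 + d*(45 - 21*m) + 5*m^2 - 42*m - 27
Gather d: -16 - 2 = -18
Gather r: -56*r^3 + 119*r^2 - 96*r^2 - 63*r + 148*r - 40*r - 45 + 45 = -56*r^3 + 23*r^2 + 45*r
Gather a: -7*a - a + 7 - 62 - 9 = -8*a - 64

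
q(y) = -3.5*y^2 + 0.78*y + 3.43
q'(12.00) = -83.22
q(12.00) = -491.21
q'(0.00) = 0.78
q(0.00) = 3.43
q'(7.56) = -52.14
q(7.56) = -190.71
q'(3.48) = -23.58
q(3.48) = -36.24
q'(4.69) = -32.05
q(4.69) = -69.90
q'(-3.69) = 26.61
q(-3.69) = -47.10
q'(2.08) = -13.78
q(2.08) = -10.09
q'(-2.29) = 16.81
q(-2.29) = -16.71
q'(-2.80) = 20.38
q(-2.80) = -26.19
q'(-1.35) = 10.23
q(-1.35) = -4.00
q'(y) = 0.78 - 7.0*y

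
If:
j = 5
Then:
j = 5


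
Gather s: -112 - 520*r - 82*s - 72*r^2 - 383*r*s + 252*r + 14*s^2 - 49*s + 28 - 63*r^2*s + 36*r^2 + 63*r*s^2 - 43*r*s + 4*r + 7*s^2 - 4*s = -36*r^2 - 264*r + s^2*(63*r + 21) + s*(-63*r^2 - 426*r - 135) - 84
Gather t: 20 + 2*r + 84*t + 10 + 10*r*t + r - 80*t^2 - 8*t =3*r - 80*t^2 + t*(10*r + 76) + 30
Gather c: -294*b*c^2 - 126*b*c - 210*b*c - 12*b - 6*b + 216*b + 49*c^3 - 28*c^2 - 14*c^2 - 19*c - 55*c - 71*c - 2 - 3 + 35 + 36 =198*b + 49*c^3 + c^2*(-294*b - 42) + c*(-336*b - 145) + 66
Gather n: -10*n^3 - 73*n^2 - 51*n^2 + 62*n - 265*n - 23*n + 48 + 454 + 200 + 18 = -10*n^3 - 124*n^2 - 226*n + 720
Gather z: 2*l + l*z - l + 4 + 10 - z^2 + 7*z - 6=l - z^2 + z*(l + 7) + 8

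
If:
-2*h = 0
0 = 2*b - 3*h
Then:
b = 0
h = 0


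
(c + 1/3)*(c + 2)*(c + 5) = c^3 + 22*c^2/3 + 37*c/3 + 10/3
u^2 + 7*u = u*(u + 7)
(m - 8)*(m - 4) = m^2 - 12*m + 32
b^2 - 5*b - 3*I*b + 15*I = (b - 5)*(b - 3*I)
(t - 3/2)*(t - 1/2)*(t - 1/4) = t^3 - 9*t^2/4 + 5*t/4 - 3/16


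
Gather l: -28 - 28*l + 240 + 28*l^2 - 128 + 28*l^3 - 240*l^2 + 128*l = 28*l^3 - 212*l^2 + 100*l + 84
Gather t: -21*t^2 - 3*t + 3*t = -21*t^2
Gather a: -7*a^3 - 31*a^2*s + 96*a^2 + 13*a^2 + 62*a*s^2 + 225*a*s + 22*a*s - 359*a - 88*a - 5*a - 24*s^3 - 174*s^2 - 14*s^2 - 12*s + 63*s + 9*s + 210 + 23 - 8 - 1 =-7*a^3 + a^2*(109 - 31*s) + a*(62*s^2 + 247*s - 452) - 24*s^3 - 188*s^2 + 60*s + 224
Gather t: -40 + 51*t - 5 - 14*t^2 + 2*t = -14*t^2 + 53*t - 45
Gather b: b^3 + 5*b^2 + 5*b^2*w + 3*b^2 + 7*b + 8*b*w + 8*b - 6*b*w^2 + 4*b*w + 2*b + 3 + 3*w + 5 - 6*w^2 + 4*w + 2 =b^3 + b^2*(5*w + 8) + b*(-6*w^2 + 12*w + 17) - 6*w^2 + 7*w + 10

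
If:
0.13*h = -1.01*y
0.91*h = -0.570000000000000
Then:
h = -0.63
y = 0.08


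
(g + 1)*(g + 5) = g^2 + 6*g + 5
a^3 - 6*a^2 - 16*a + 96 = (a - 6)*(a - 4)*(a + 4)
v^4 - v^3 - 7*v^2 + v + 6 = (v - 3)*(v - 1)*(v + 1)*(v + 2)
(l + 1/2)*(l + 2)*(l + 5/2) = l^3 + 5*l^2 + 29*l/4 + 5/2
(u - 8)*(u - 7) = u^2 - 15*u + 56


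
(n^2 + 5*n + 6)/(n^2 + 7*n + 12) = (n + 2)/(n + 4)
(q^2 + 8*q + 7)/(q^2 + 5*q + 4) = (q + 7)/(q + 4)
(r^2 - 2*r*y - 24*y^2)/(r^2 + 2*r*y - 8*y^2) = (-r + 6*y)/(-r + 2*y)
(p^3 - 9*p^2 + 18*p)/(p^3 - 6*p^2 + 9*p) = (p - 6)/(p - 3)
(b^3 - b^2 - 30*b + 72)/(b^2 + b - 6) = (b^3 - b^2 - 30*b + 72)/(b^2 + b - 6)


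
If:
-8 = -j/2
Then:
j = 16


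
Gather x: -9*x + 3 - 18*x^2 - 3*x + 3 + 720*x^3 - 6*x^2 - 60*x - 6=720*x^3 - 24*x^2 - 72*x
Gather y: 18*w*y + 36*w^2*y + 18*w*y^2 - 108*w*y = 18*w*y^2 + y*(36*w^2 - 90*w)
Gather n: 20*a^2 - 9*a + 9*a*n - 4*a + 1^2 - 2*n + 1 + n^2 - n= 20*a^2 - 13*a + n^2 + n*(9*a - 3) + 2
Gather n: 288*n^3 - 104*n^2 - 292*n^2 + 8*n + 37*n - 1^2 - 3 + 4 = 288*n^3 - 396*n^2 + 45*n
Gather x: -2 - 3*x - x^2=-x^2 - 3*x - 2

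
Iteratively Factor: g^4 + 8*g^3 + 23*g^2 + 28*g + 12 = (g + 1)*(g^3 + 7*g^2 + 16*g + 12) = (g + 1)*(g + 3)*(g^2 + 4*g + 4) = (g + 1)*(g + 2)*(g + 3)*(g + 2)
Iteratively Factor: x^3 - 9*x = (x - 3)*(x^2 + 3*x) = (x - 3)*(x + 3)*(x)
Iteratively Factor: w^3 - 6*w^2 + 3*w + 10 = (w - 5)*(w^2 - w - 2) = (w - 5)*(w - 2)*(w + 1)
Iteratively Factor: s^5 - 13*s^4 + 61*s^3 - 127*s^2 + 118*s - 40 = (s - 1)*(s^4 - 12*s^3 + 49*s^2 - 78*s + 40) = (s - 5)*(s - 1)*(s^3 - 7*s^2 + 14*s - 8) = (s - 5)*(s - 4)*(s - 1)*(s^2 - 3*s + 2) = (s - 5)*(s - 4)*(s - 2)*(s - 1)*(s - 1)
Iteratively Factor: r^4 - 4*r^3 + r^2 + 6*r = (r + 1)*(r^3 - 5*r^2 + 6*r) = r*(r + 1)*(r^2 - 5*r + 6) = r*(r - 3)*(r + 1)*(r - 2)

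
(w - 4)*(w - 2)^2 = w^3 - 8*w^2 + 20*w - 16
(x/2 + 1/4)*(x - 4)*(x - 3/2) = x^3/2 - 5*x^2/2 + 13*x/8 + 3/2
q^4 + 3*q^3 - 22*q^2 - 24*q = q*(q - 4)*(q + 1)*(q + 6)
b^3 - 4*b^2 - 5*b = b*(b - 5)*(b + 1)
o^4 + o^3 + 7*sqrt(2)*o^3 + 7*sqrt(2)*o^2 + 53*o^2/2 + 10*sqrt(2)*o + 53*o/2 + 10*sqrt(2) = (o + 1)*(o + sqrt(2)/2)*(o + 5*sqrt(2)/2)*(o + 4*sqrt(2))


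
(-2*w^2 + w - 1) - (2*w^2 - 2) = -4*w^2 + w + 1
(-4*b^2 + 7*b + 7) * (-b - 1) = 4*b^3 - 3*b^2 - 14*b - 7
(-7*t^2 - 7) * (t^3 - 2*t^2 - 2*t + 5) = -7*t^5 + 14*t^4 + 7*t^3 - 21*t^2 + 14*t - 35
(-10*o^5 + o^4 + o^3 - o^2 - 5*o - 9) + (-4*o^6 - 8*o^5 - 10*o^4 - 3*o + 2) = -4*o^6 - 18*o^5 - 9*o^4 + o^3 - o^2 - 8*o - 7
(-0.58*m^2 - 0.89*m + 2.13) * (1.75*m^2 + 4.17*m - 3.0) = -1.015*m^4 - 3.9761*m^3 + 1.7562*m^2 + 11.5521*m - 6.39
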